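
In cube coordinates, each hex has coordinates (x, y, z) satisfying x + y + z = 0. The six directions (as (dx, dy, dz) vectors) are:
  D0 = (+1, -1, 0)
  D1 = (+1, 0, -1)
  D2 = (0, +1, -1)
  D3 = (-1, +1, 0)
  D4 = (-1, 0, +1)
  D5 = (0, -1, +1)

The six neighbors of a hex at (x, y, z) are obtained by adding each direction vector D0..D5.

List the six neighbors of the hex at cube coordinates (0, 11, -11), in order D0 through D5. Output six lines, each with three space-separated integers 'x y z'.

Center: (0, 11, -11). Add each direction:
  D0: (0, 11, -11) + (1, -1, 0) = (1, 10, -11)
  D1: (0, 11, -11) + (1, 0, -1) = (1, 11, -12)
  D2: (0, 11, -11) + (0, 1, -1) = (0, 12, -12)
  D3: (0, 11, -11) + (-1, 1, 0) = (-1, 12, -11)
  D4: (0, 11, -11) + (-1, 0, 1) = (-1, 11, -10)
  D5: (0, 11, -11) + (0, -1, 1) = (0, 10, -10)

Answer: 1 10 -11
1 11 -12
0 12 -12
-1 12 -11
-1 11 -10
0 10 -10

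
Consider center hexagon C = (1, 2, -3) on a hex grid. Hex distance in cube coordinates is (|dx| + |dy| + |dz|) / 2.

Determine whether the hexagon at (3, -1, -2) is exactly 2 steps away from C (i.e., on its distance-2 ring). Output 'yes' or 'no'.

Answer: no

Derivation:
|px - cx| = |3 - 1| = 2
|py - cy| = |-1 - 2| = 3
|pz - cz| = |-2 - (-3)| = 1
distance = (2+3+1)/2 = 6/2 = 3
radius = 2; distance != radius -> no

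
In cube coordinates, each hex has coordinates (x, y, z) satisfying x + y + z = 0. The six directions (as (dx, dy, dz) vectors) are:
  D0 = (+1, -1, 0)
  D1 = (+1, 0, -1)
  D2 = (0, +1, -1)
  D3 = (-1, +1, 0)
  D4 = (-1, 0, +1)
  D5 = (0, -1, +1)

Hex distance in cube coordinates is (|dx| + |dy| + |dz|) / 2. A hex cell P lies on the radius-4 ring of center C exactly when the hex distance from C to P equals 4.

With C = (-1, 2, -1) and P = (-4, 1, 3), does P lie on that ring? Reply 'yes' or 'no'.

|px - cx| = |-4 - (-1)| = 3
|py - cy| = |1 - 2| = 1
|pz - cz| = |3 - (-1)| = 4
distance = (3+1+4)/2 = 8/2 = 4
radius = 4; distance == radius -> yes

Answer: yes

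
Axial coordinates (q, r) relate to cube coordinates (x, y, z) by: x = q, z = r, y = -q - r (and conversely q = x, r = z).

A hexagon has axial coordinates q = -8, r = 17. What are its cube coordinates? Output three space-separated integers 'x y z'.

x = q = -8
z = r = 17
y = -x - z = -(-8) - (17) = -9

Answer: -8 -9 17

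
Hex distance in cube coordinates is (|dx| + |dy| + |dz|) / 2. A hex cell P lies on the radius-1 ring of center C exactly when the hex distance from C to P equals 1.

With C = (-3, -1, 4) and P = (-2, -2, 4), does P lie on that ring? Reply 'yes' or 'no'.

|px - cx| = |-2 - (-3)| = 1
|py - cy| = |-2 - (-1)| = 1
|pz - cz| = |4 - 4| = 0
distance = (1+1+0)/2 = 2/2 = 1
radius = 1; distance == radius -> yes

Answer: yes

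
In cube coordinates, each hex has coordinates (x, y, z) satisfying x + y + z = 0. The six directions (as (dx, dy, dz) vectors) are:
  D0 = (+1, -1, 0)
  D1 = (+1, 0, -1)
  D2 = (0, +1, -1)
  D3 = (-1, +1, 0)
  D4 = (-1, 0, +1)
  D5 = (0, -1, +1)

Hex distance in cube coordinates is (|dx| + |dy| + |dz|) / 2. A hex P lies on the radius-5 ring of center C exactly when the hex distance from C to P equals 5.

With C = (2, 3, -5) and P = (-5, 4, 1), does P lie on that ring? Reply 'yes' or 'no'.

|px - cx| = |-5 - 2| = 7
|py - cy| = |4 - 3| = 1
|pz - cz| = |1 - (-5)| = 6
distance = (7+1+6)/2 = 14/2 = 7
radius = 5; distance != radius -> no

Answer: no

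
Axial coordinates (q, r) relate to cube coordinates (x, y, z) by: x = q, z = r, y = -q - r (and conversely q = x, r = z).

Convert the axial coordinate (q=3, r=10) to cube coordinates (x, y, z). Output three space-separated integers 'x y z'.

x = q = 3
z = r = 10
y = -x - z = -(3) - (10) = -13

Answer: 3 -13 10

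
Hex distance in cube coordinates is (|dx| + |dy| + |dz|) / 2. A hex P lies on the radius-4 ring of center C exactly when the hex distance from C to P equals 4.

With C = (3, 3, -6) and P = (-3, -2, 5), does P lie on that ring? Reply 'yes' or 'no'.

|px - cx| = |-3 - 3| = 6
|py - cy| = |-2 - 3| = 5
|pz - cz| = |5 - (-6)| = 11
distance = (6+5+11)/2 = 22/2 = 11
radius = 4; distance != radius -> no

Answer: no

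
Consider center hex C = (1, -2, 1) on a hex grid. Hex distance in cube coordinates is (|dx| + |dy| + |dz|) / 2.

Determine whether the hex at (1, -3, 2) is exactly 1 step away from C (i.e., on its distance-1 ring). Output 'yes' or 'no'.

Answer: yes

Derivation:
|px - cx| = |1 - 1| = 0
|py - cy| = |-3 - (-2)| = 1
|pz - cz| = |2 - 1| = 1
distance = (0+1+1)/2 = 2/2 = 1
radius = 1; distance == radius -> yes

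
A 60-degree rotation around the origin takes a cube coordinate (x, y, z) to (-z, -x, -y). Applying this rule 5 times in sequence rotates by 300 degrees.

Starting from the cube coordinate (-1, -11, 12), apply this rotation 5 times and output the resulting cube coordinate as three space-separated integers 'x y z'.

Start: (-1, -11, 12)
Step 1: (-1, -11, 12) -> (-(12), -(-1), -(-11)) = (-12, 1, 11)
Step 2: (-12, 1, 11) -> (-(11), -(-12), -(1)) = (-11, 12, -1)
Step 3: (-11, 12, -1) -> (-(-1), -(-11), -(12)) = (1, 11, -12)
Step 4: (1, 11, -12) -> (-(-12), -(1), -(11)) = (12, -1, -11)
Step 5: (12, -1, -11) -> (-(-11), -(12), -(-1)) = (11, -12, 1)

Answer: 11 -12 1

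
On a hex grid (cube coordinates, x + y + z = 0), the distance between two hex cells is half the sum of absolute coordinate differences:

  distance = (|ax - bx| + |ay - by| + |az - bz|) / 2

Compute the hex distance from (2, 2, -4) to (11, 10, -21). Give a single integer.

|ax - bx| = |2 - 11| = 9
|ay - by| = |2 - 10| = 8
|az - bz| = |-4 - (-21)| = 17
distance = (9 + 8 + 17) / 2 = 34 / 2 = 17

Answer: 17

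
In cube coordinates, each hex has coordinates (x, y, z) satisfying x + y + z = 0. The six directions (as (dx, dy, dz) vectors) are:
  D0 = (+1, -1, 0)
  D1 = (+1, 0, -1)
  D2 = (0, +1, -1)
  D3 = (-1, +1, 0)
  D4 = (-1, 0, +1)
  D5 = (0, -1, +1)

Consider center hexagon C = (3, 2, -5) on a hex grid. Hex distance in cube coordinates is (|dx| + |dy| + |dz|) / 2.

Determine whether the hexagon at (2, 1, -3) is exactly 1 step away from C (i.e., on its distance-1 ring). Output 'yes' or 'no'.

|px - cx| = |2 - 3| = 1
|py - cy| = |1 - 2| = 1
|pz - cz| = |-3 - (-5)| = 2
distance = (1+1+2)/2 = 4/2 = 2
radius = 1; distance != radius -> no

Answer: no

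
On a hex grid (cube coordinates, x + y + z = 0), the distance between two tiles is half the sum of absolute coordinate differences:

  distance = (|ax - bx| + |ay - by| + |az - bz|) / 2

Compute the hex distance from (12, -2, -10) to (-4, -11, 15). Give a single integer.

|ax - bx| = |12 - (-4)| = 16
|ay - by| = |-2 - (-11)| = 9
|az - bz| = |-10 - 15| = 25
distance = (16 + 9 + 25) / 2 = 50 / 2 = 25

Answer: 25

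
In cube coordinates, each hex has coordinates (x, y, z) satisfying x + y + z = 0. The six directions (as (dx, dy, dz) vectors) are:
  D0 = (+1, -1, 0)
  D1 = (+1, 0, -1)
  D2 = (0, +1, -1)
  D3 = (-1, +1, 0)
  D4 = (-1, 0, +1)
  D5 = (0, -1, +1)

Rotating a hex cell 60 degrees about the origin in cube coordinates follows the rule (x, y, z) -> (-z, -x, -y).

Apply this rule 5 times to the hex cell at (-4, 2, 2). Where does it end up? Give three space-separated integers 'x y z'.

Answer: -2 -2 4

Derivation:
Start: (-4, 2, 2)
Step 1: (-4, 2, 2) -> (-(2), -(-4), -(2)) = (-2, 4, -2)
Step 2: (-2, 4, -2) -> (-(-2), -(-2), -(4)) = (2, 2, -4)
Step 3: (2, 2, -4) -> (-(-4), -(2), -(2)) = (4, -2, -2)
Step 4: (4, -2, -2) -> (-(-2), -(4), -(-2)) = (2, -4, 2)
Step 5: (2, -4, 2) -> (-(2), -(2), -(-4)) = (-2, -2, 4)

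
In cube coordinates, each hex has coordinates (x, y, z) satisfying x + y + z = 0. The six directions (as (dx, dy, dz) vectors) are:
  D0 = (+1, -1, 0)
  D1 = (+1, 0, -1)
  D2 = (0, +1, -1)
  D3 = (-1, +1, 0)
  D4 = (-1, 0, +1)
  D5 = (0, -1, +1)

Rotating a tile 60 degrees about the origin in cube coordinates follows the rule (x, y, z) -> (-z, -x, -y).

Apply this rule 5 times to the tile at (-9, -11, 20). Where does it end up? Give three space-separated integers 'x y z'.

Start: (-9, -11, 20)
Step 1: (-9, -11, 20) -> (-(20), -(-9), -(-11)) = (-20, 9, 11)
Step 2: (-20, 9, 11) -> (-(11), -(-20), -(9)) = (-11, 20, -9)
Step 3: (-11, 20, -9) -> (-(-9), -(-11), -(20)) = (9, 11, -20)
Step 4: (9, 11, -20) -> (-(-20), -(9), -(11)) = (20, -9, -11)
Step 5: (20, -9, -11) -> (-(-11), -(20), -(-9)) = (11, -20, 9)

Answer: 11 -20 9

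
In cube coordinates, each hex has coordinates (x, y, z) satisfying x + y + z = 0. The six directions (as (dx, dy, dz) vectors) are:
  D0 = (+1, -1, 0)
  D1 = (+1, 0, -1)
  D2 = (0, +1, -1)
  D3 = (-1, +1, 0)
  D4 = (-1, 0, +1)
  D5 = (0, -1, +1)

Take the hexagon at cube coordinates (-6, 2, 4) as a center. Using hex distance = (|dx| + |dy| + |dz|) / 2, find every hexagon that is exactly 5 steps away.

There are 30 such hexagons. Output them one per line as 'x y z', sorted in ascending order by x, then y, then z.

Answer: -11 2 9
-11 3 8
-11 4 7
-11 5 6
-11 6 5
-11 7 4
-10 1 9
-10 7 3
-9 0 9
-9 7 2
-8 -1 9
-8 7 1
-7 -2 9
-7 7 0
-6 -3 9
-6 7 -1
-5 -3 8
-5 6 -1
-4 -3 7
-4 5 -1
-3 -3 6
-3 4 -1
-2 -3 5
-2 3 -1
-1 -3 4
-1 -2 3
-1 -1 2
-1 0 1
-1 1 0
-1 2 -1

Derivation:
Walk ring at distance 5 from (-6, 2, 4):
Start at center + D4*5 = (-11, 2, 9)
  hex 0: (-11, 2, 9)
  hex 1: (-10, 1, 9)
  hex 2: (-9, 0, 9)
  hex 3: (-8, -1, 9)
  hex 4: (-7, -2, 9)
  hex 5: (-6, -3, 9)
  hex 6: (-5, -3, 8)
  hex 7: (-4, -3, 7)
  hex 8: (-3, -3, 6)
  hex 9: (-2, -3, 5)
  hex 10: (-1, -3, 4)
  hex 11: (-1, -2, 3)
  hex 12: (-1, -1, 2)
  hex 13: (-1, 0, 1)
  hex 14: (-1, 1, 0)
  hex 15: (-1, 2, -1)
  hex 16: (-2, 3, -1)
  hex 17: (-3, 4, -1)
  hex 18: (-4, 5, -1)
  hex 19: (-5, 6, -1)
  hex 20: (-6, 7, -1)
  hex 21: (-7, 7, 0)
  hex 22: (-8, 7, 1)
  hex 23: (-9, 7, 2)
  hex 24: (-10, 7, 3)
  hex 25: (-11, 7, 4)
  hex 26: (-11, 6, 5)
  hex 27: (-11, 5, 6)
  hex 28: (-11, 4, 7)
  hex 29: (-11, 3, 8)
Sorted: 30 hexes.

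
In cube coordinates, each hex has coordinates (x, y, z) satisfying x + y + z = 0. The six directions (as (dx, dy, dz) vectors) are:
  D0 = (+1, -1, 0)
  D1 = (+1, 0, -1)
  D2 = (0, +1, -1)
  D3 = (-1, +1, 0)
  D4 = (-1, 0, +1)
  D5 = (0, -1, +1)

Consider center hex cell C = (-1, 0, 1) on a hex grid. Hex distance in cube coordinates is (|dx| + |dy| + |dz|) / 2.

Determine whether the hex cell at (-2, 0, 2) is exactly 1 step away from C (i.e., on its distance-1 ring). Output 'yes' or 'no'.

|px - cx| = |-2 - (-1)| = 1
|py - cy| = |0 - 0| = 0
|pz - cz| = |2 - 1| = 1
distance = (1+0+1)/2 = 2/2 = 1
radius = 1; distance == radius -> yes

Answer: yes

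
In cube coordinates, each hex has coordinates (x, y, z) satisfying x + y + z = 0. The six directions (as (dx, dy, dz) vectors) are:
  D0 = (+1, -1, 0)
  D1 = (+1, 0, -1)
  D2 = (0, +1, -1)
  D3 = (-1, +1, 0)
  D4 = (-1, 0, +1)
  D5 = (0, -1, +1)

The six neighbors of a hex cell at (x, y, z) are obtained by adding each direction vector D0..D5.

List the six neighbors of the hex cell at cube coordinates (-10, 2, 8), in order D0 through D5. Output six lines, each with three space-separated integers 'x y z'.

Center: (-10, 2, 8). Add each direction:
  D0: (-10, 2, 8) + (1, -1, 0) = (-9, 1, 8)
  D1: (-10, 2, 8) + (1, 0, -1) = (-9, 2, 7)
  D2: (-10, 2, 8) + (0, 1, -1) = (-10, 3, 7)
  D3: (-10, 2, 8) + (-1, 1, 0) = (-11, 3, 8)
  D4: (-10, 2, 8) + (-1, 0, 1) = (-11, 2, 9)
  D5: (-10, 2, 8) + (0, -1, 1) = (-10, 1, 9)

Answer: -9 1 8
-9 2 7
-10 3 7
-11 3 8
-11 2 9
-10 1 9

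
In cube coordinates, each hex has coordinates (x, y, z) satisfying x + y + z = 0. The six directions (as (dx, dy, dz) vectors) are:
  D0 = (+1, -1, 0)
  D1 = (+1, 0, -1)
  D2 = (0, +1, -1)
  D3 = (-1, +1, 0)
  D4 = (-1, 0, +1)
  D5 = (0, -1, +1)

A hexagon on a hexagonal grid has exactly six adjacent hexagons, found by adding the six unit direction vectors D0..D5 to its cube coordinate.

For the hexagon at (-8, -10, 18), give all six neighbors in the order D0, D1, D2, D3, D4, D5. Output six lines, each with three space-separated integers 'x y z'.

Answer: -7 -11 18
-7 -10 17
-8 -9 17
-9 -9 18
-9 -10 19
-8 -11 19

Derivation:
Center: (-8, -10, 18). Add each direction:
  D0: (-8, -10, 18) + (1, -1, 0) = (-7, -11, 18)
  D1: (-8, -10, 18) + (1, 0, -1) = (-7, -10, 17)
  D2: (-8, -10, 18) + (0, 1, -1) = (-8, -9, 17)
  D3: (-8, -10, 18) + (-1, 1, 0) = (-9, -9, 18)
  D4: (-8, -10, 18) + (-1, 0, 1) = (-9, -10, 19)
  D5: (-8, -10, 18) + (0, -1, 1) = (-8, -11, 19)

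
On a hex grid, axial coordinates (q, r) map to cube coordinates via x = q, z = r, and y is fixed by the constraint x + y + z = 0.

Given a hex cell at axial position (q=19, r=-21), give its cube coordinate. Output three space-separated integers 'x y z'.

x = q = 19
z = r = -21
y = -x - z = -(19) - (-21) = 2

Answer: 19 2 -21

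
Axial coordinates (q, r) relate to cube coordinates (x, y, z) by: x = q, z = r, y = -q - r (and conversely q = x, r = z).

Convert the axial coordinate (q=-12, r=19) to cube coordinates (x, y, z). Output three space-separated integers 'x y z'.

x = q = -12
z = r = 19
y = -x - z = -(-12) - (19) = -7

Answer: -12 -7 19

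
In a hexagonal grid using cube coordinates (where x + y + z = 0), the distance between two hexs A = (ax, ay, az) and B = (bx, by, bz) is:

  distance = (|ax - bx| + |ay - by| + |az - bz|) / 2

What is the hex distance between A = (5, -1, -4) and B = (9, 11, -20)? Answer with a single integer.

|ax - bx| = |5 - 9| = 4
|ay - by| = |-1 - 11| = 12
|az - bz| = |-4 - (-20)| = 16
distance = (4 + 12 + 16) / 2 = 32 / 2 = 16

Answer: 16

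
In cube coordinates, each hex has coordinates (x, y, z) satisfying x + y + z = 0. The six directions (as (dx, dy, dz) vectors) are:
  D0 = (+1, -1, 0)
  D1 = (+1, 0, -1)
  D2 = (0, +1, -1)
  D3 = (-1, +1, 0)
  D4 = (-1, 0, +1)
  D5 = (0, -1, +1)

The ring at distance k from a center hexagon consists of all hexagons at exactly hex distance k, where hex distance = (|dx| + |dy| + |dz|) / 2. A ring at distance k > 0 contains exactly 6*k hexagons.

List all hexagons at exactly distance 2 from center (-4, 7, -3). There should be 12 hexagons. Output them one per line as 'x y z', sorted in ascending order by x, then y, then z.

Walk ring at distance 2 from (-4, 7, -3):
Start at center + D4*2 = (-6, 7, -1)
  hex 0: (-6, 7, -1)
  hex 1: (-5, 6, -1)
  hex 2: (-4, 5, -1)
  hex 3: (-3, 5, -2)
  hex 4: (-2, 5, -3)
  hex 5: (-2, 6, -4)
  hex 6: (-2, 7, -5)
  hex 7: (-3, 8, -5)
  hex 8: (-4, 9, -5)
  hex 9: (-5, 9, -4)
  hex 10: (-6, 9, -3)
  hex 11: (-6, 8, -2)
Sorted: 12 hexes.

Answer: -6 7 -1
-6 8 -2
-6 9 -3
-5 6 -1
-5 9 -4
-4 5 -1
-4 9 -5
-3 5 -2
-3 8 -5
-2 5 -3
-2 6 -4
-2 7 -5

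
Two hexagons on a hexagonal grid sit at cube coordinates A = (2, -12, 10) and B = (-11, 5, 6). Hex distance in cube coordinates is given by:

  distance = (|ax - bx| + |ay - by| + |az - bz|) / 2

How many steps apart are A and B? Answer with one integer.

Answer: 17

Derivation:
|ax - bx| = |2 - (-11)| = 13
|ay - by| = |-12 - 5| = 17
|az - bz| = |10 - 6| = 4
distance = (13 + 17 + 4) / 2 = 34 / 2 = 17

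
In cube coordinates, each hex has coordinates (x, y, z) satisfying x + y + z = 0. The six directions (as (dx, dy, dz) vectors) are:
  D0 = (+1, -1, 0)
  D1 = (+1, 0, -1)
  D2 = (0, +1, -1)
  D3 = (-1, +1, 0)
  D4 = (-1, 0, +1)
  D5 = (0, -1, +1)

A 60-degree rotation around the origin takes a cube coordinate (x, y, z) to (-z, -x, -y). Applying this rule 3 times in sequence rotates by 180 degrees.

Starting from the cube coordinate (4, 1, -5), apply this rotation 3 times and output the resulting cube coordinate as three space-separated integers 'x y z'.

Start: (4, 1, -5)
Step 1: (4, 1, -5) -> (-(-5), -(4), -(1)) = (5, -4, -1)
Step 2: (5, -4, -1) -> (-(-1), -(5), -(-4)) = (1, -5, 4)
Step 3: (1, -5, 4) -> (-(4), -(1), -(-5)) = (-4, -1, 5)

Answer: -4 -1 5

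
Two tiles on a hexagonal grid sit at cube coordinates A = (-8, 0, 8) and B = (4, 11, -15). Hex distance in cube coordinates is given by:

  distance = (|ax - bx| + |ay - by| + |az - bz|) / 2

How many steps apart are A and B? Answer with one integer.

|ax - bx| = |-8 - 4| = 12
|ay - by| = |0 - 11| = 11
|az - bz| = |8 - (-15)| = 23
distance = (12 + 11 + 23) / 2 = 46 / 2 = 23

Answer: 23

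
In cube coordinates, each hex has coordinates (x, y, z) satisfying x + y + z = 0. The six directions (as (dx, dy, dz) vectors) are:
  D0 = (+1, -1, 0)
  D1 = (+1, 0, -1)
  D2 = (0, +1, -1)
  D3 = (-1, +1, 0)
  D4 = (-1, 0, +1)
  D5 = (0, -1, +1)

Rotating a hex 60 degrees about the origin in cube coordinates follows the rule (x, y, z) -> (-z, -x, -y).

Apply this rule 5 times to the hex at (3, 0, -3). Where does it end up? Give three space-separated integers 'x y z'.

Answer: 0 3 -3

Derivation:
Start: (3, 0, -3)
Step 1: (3, 0, -3) -> (-(-3), -(3), -(0)) = (3, -3, 0)
Step 2: (3, -3, 0) -> (-(0), -(3), -(-3)) = (0, -3, 3)
Step 3: (0, -3, 3) -> (-(3), -(0), -(-3)) = (-3, 0, 3)
Step 4: (-3, 0, 3) -> (-(3), -(-3), -(0)) = (-3, 3, 0)
Step 5: (-3, 3, 0) -> (-(0), -(-3), -(3)) = (0, 3, -3)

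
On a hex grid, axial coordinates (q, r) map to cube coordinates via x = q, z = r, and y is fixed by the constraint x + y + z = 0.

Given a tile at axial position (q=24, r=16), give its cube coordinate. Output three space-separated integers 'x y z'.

Answer: 24 -40 16

Derivation:
x = q = 24
z = r = 16
y = -x - z = -(24) - (16) = -40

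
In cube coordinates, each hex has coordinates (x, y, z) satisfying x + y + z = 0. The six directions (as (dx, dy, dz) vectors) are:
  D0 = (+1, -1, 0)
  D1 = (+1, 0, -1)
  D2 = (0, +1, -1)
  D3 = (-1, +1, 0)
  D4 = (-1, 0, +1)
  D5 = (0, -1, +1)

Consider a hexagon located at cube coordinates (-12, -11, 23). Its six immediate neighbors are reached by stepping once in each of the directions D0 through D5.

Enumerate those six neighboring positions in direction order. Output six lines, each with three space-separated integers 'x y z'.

Center: (-12, -11, 23). Add each direction:
  D0: (-12, -11, 23) + (1, -1, 0) = (-11, -12, 23)
  D1: (-12, -11, 23) + (1, 0, -1) = (-11, -11, 22)
  D2: (-12, -11, 23) + (0, 1, -1) = (-12, -10, 22)
  D3: (-12, -11, 23) + (-1, 1, 0) = (-13, -10, 23)
  D4: (-12, -11, 23) + (-1, 0, 1) = (-13, -11, 24)
  D5: (-12, -11, 23) + (0, -1, 1) = (-12, -12, 24)

Answer: -11 -12 23
-11 -11 22
-12 -10 22
-13 -10 23
-13 -11 24
-12 -12 24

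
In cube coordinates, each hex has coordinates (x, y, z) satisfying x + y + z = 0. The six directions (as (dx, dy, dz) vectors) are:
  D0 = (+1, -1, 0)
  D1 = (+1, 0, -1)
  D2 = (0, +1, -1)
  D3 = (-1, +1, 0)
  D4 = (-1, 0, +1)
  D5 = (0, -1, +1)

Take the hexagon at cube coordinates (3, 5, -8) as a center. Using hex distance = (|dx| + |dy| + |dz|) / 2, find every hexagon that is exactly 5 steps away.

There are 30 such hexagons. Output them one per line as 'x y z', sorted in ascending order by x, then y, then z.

Walk ring at distance 5 from (3, 5, -8):
Start at center + D4*5 = (-2, 5, -3)
  hex 0: (-2, 5, -3)
  hex 1: (-1, 4, -3)
  hex 2: (0, 3, -3)
  hex 3: (1, 2, -3)
  hex 4: (2, 1, -3)
  hex 5: (3, 0, -3)
  hex 6: (4, 0, -4)
  hex 7: (5, 0, -5)
  hex 8: (6, 0, -6)
  hex 9: (7, 0, -7)
  hex 10: (8, 0, -8)
  hex 11: (8, 1, -9)
  hex 12: (8, 2, -10)
  hex 13: (8, 3, -11)
  hex 14: (8, 4, -12)
  hex 15: (8, 5, -13)
  hex 16: (7, 6, -13)
  hex 17: (6, 7, -13)
  hex 18: (5, 8, -13)
  hex 19: (4, 9, -13)
  hex 20: (3, 10, -13)
  hex 21: (2, 10, -12)
  hex 22: (1, 10, -11)
  hex 23: (0, 10, -10)
  hex 24: (-1, 10, -9)
  hex 25: (-2, 10, -8)
  hex 26: (-2, 9, -7)
  hex 27: (-2, 8, -6)
  hex 28: (-2, 7, -5)
  hex 29: (-2, 6, -4)
Sorted: 30 hexes.

Answer: -2 5 -3
-2 6 -4
-2 7 -5
-2 8 -6
-2 9 -7
-2 10 -8
-1 4 -3
-1 10 -9
0 3 -3
0 10 -10
1 2 -3
1 10 -11
2 1 -3
2 10 -12
3 0 -3
3 10 -13
4 0 -4
4 9 -13
5 0 -5
5 8 -13
6 0 -6
6 7 -13
7 0 -7
7 6 -13
8 0 -8
8 1 -9
8 2 -10
8 3 -11
8 4 -12
8 5 -13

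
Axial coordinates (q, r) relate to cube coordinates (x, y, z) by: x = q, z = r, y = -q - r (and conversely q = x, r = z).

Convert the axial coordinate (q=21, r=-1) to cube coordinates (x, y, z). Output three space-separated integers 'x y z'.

x = q = 21
z = r = -1
y = -x - z = -(21) - (-1) = -20

Answer: 21 -20 -1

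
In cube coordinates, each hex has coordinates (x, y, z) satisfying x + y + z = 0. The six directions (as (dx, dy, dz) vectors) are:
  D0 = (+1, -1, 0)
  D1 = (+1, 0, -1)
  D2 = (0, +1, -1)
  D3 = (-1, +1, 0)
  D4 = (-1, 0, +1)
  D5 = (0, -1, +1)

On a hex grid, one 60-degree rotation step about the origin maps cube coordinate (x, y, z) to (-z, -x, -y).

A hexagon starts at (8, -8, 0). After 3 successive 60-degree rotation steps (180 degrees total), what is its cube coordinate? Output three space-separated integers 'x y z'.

Answer: -8 8 0

Derivation:
Start: (8, -8, 0)
Step 1: (8, -8, 0) -> (-(0), -(8), -(-8)) = (0, -8, 8)
Step 2: (0, -8, 8) -> (-(8), -(0), -(-8)) = (-8, 0, 8)
Step 3: (-8, 0, 8) -> (-(8), -(-8), -(0)) = (-8, 8, 0)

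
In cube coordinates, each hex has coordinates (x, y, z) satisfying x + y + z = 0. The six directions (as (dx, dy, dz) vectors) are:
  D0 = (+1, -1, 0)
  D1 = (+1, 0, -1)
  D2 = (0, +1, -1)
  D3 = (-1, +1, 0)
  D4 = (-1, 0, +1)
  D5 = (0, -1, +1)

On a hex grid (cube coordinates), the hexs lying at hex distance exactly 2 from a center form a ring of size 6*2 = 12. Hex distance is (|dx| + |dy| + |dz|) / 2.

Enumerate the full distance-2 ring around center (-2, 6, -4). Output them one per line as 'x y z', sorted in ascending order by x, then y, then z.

Walk ring at distance 2 from (-2, 6, -4):
Start at center + D4*2 = (-4, 6, -2)
  hex 0: (-4, 6, -2)
  hex 1: (-3, 5, -2)
  hex 2: (-2, 4, -2)
  hex 3: (-1, 4, -3)
  hex 4: (0, 4, -4)
  hex 5: (0, 5, -5)
  hex 6: (0, 6, -6)
  hex 7: (-1, 7, -6)
  hex 8: (-2, 8, -6)
  hex 9: (-3, 8, -5)
  hex 10: (-4, 8, -4)
  hex 11: (-4, 7, -3)
Sorted: 12 hexes.

Answer: -4 6 -2
-4 7 -3
-4 8 -4
-3 5 -2
-3 8 -5
-2 4 -2
-2 8 -6
-1 4 -3
-1 7 -6
0 4 -4
0 5 -5
0 6 -6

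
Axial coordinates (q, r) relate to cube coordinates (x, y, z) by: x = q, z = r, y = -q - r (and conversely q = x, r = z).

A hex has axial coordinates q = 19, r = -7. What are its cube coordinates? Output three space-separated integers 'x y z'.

Answer: 19 -12 -7

Derivation:
x = q = 19
z = r = -7
y = -x - z = -(19) - (-7) = -12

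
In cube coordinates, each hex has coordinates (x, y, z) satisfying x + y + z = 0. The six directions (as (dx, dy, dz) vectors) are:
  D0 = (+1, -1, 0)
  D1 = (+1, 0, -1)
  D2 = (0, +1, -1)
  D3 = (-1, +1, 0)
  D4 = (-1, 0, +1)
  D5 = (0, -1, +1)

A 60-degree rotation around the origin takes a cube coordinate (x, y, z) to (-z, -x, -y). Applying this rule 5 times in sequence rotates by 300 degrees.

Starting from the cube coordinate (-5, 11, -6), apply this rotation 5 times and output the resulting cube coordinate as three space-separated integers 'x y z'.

Answer: -11 6 5

Derivation:
Start: (-5, 11, -6)
Step 1: (-5, 11, -6) -> (-(-6), -(-5), -(11)) = (6, 5, -11)
Step 2: (6, 5, -11) -> (-(-11), -(6), -(5)) = (11, -6, -5)
Step 3: (11, -6, -5) -> (-(-5), -(11), -(-6)) = (5, -11, 6)
Step 4: (5, -11, 6) -> (-(6), -(5), -(-11)) = (-6, -5, 11)
Step 5: (-6, -5, 11) -> (-(11), -(-6), -(-5)) = (-11, 6, 5)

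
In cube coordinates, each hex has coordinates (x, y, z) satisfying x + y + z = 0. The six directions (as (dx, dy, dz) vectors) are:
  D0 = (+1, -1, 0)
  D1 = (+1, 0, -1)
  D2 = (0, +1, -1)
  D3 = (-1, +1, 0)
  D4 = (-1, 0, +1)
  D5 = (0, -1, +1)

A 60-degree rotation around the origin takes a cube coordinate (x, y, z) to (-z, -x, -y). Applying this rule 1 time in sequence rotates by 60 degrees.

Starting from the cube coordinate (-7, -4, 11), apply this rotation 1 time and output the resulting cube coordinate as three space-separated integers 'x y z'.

Start: (-7, -4, 11)
Step 1: (-7, -4, 11) -> (-(11), -(-7), -(-4)) = (-11, 7, 4)

Answer: -11 7 4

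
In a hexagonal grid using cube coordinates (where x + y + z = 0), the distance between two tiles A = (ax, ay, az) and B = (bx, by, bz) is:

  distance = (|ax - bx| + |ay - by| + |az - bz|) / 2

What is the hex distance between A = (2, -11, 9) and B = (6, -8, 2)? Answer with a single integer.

|ax - bx| = |2 - 6| = 4
|ay - by| = |-11 - (-8)| = 3
|az - bz| = |9 - 2| = 7
distance = (4 + 3 + 7) / 2 = 14 / 2 = 7

Answer: 7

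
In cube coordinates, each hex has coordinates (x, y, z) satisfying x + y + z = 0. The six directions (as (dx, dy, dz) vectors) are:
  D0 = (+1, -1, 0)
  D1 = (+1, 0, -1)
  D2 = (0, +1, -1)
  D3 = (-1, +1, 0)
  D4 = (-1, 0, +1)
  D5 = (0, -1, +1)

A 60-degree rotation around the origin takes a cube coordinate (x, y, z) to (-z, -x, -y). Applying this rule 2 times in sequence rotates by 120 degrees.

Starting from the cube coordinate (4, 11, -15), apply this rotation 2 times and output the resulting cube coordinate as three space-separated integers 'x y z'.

Start: (4, 11, -15)
Step 1: (4, 11, -15) -> (-(-15), -(4), -(11)) = (15, -4, -11)
Step 2: (15, -4, -11) -> (-(-11), -(15), -(-4)) = (11, -15, 4)

Answer: 11 -15 4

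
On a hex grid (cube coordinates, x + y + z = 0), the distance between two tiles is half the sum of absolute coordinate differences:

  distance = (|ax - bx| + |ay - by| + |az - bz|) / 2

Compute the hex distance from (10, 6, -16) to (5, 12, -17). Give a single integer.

|ax - bx| = |10 - 5| = 5
|ay - by| = |6 - 12| = 6
|az - bz| = |-16 - (-17)| = 1
distance = (5 + 6 + 1) / 2 = 12 / 2 = 6

Answer: 6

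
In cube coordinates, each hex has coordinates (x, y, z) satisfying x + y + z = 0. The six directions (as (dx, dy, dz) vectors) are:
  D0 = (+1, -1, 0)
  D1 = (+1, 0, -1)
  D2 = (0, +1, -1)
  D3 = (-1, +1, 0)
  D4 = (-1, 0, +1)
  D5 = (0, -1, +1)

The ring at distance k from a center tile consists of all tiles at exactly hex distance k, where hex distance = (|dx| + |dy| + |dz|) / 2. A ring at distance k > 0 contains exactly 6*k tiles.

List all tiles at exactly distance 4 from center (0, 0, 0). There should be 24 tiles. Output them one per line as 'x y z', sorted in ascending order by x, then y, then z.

Answer: -4 0 4
-4 1 3
-4 2 2
-4 3 1
-4 4 0
-3 -1 4
-3 4 -1
-2 -2 4
-2 4 -2
-1 -3 4
-1 4 -3
0 -4 4
0 4 -4
1 -4 3
1 3 -4
2 -4 2
2 2 -4
3 -4 1
3 1 -4
4 -4 0
4 -3 -1
4 -2 -2
4 -1 -3
4 0 -4

Derivation:
Walk ring at distance 4 from (0, 0, 0):
Start at center + D4*4 = (-4, 0, 4)
  hex 0: (-4, 0, 4)
  hex 1: (-3, -1, 4)
  hex 2: (-2, -2, 4)
  hex 3: (-1, -3, 4)
  hex 4: (0, -4, 4)
  hex 5: (1, -4, 3)
  hex 6: (2, -4, 2)
  hex 7: (3, -4, 1)
  hex 8: (4, -4, 0)
  hex 9: (4, -3, -1)
  hex 10: (4, -2, -2)
  hex 11: (4, -1, -3)
  hex 12: (4, 0, -4)
  hex 13: (3, 1, -4)
  hex 14: (2, 2, -4)
  hex 15: (1, 3, -4)
  hex 16: (0, 4, -4)
  hex 17: (-1, 4, -3)
  hex 18: (-2, 4, -2)
  hex 19: (-3, 4, -1)
  hex 20: (-4, 4, 0)
  hex 21: (-4, 3, 1)
  hex 22: (-4, 2, 2)
  hex 23: (-4, 1, 3)
Sorted: 24 hexes.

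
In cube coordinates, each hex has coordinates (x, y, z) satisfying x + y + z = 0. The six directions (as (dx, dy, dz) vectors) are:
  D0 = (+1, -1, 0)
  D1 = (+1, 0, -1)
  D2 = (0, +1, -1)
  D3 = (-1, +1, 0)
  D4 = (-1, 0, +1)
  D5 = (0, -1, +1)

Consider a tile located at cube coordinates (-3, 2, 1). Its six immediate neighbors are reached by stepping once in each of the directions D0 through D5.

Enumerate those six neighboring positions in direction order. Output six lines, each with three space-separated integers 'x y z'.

Center: (-3, 2, 1). Add each direction:
  D0: (-3, 2, 1) + (1, -1, 0) = (-2, 1, 1)
  D1: (-3, 2, 1) + (1, 0, -1) = (-2, 2, 0)
  D2: (-3, 2, 1) + (0, 1, -1) = (-3, 3, 0)
  D3: (-3, 2, 1) + (-1, 1, 0) = (-4, 3, 1)
  D4: (-3, 2, 1) + (-1, 0, 1) = (-4, 2, 2)
  D5: (-3, 2, 1) + (0, -1, 1) = (-3, 1, 2)

Answer: -2 1 1
-2 2 0
-3 3 0
-4 3 1
-4 2 2
-3 1 2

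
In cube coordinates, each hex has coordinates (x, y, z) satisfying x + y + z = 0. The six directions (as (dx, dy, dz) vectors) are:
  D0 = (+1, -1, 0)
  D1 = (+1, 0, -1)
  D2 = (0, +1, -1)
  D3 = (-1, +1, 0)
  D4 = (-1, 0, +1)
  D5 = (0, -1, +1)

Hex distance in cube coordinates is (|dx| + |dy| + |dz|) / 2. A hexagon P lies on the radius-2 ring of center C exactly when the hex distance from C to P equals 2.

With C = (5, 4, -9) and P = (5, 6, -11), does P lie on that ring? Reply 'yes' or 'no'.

|px - cx| = |5 - 5| = 0
|py - cy| = |6 - 4| = 2
|pz - cz| = |-11 - (-9)| = 2
distance = (0+2+2)/2 = 4/2 = 2
radius = 2; distance == radius -> yes

Answer: yes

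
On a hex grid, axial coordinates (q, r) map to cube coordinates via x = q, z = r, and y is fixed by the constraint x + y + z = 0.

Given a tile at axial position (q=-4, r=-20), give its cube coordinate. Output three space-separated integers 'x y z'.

Answer: -4 24 -20

Derivation:
x = q = -4
z = r = -20
y = -x - z = -(-4) - (-20) = 24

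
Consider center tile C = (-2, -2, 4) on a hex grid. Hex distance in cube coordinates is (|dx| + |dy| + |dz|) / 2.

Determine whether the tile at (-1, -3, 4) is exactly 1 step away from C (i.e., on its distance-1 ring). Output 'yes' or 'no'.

Answer: yes

Derivation:
|px - cx| = |-1 - (-2)| = 1
|py - cy| = |-3 - (-2)| = 1
|pz - cz| = |4 - 4| = 0
distance = (1+1+0)/2 = 2/2 = 1
radius = 1; distance == radius -> yes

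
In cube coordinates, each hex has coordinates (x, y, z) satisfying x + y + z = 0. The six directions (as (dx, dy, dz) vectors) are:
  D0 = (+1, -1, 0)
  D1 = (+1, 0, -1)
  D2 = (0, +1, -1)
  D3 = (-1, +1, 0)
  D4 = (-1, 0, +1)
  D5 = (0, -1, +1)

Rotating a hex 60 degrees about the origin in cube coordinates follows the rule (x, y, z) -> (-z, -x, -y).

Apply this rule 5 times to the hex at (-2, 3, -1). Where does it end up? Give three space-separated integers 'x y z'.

Answer: -3 1 2

Derivation:
Start: (-2, 3, -1)
Step 1: (-2, 3, -1) -> (-(-1), -(-2), -(3)) = (1, 2, -3)
Step 2: (1, 2, -3) -> (-(-3), -(1), -(2)) = (3, -1, -2)
Step 3: (3, -1, -2) -> (-(-2), -(3), -(-1)) = (2, -3, 1)
Step 4: (2, -3, 1) -> (-(1), -(2), -(-3)) = (-1, -2, 3)
Step 5: (-1, -2, 3) -> (-(3), -(-1), -(-2)) = (-3, 1, 2)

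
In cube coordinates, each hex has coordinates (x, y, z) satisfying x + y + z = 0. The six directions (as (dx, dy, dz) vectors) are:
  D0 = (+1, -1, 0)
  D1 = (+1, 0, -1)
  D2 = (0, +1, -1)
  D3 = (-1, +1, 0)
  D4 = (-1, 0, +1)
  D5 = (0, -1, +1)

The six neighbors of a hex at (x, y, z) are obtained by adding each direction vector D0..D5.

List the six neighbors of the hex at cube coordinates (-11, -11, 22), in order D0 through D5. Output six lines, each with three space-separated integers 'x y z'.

Answer: -10 -12 22
-10 -11 21
-11 -10 21
-12 -10 22
-12 -11 23
-11 -12 23

Derivation:
Center: (-11, -11, 22). Add each direction:
  D0: (-11, -11, 22) + (1, -1, 0) = (-10, -12, 22)
  D1: (-11, -11, 22) + (1, 0, -1) = (-10, -11, 21)
  D2: (-11, -11, 22) + (0, 1, -1) = (-11, -10, 21)
  D3: (-11, -11, 22) + (-1, 1, 0) = (-12, -10, 22)
  D4: (-11, -11, 22) + (-1, 0, 1) = (-12, -11, 23)
  D5: (-11, -11, 22) + (0, -1, 1) = (-11, -12, 23)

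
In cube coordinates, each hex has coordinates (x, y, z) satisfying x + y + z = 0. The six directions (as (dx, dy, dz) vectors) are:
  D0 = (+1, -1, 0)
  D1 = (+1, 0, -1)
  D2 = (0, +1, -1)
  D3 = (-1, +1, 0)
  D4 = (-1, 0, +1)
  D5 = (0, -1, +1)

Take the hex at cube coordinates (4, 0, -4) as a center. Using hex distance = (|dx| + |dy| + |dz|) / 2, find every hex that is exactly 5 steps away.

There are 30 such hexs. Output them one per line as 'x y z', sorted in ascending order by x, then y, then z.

Answer: -1 0 1
-1 1 0
-1 2 -1
-1 3 -2
-1 4 -3
-1 5 -4
0 -1 1
0 5 -5
1 -2 1
1 5 -6
2 -3 1
2 5 -7
3 -4 1
3 5 -8
4 -5 1
4 5 -9
5 -5 0
5 4 -9
6 -5 -1
6 3 -9
7 -5 -2
7 2 -9
8 -5 -3
8 1 -9
9 -5 -4
9 -4 -5
9 -3 -6
9 -2 -7
9 -1 -8
9 0 -9

Derivation:
Walk ring at distance 5 from (4, 0, -4):
Start at center + D4*5 = (-1, 0, 1)
  hex 0: (-1, 0, 1)
  hex 1: (0, -1, 1)
  hex 2: (1, -2, 1)
  hex 3: (2, -3, 1)
  hex 4: (3, -4, 1)
  hex 5: (4, -5, 1)
  hex 6: (5, -5, 0)
  hex 7: (6, -5, -1)
  hex 8: (7, -5, -2)
  hex 9: (8, -5, -3)
  hex 10: (9, -5, -4)
  hex 11: (9, -4, -5)
  hex 12: (9, -3, -6)
  hex 13: (9, -2, -7)
  hex 14: (9, -1, -8)
  hex 15: (9, 0, -9)
  hex 16: (8, 1, -9)
  hex 17: (7, 2, -9)
  hex 18: (6, 3, -9)
  hex 19: (5, 4, -9)
  hex 20: (4, 5, -9)
  hex 21: (3, 5, -8)
  hex 22: (2, 5, -7)
  hex 23: (1, 5, -6)
  hex 24: (0, 5, -5)
  hex 25: (-1, 5, -4)
  hex 26: (-1, 4, -3)
  hex 27: (-1, 3, -2)
  hex 28: (-1, 2, -1)
  hex 29: (-1, 1, 0)
Sorted: 30 hexes.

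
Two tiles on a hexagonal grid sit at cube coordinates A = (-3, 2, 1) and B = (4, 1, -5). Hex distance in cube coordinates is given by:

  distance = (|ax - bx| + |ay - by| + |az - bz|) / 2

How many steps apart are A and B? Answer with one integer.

Answer: 7

Derivation:
|ax - bx| = |-3 - 4| = 7
|ay - by| = |2 - 1| = 1
|az - bz| = |1 - (-5)| = 6
distance = (7 + 1 + 6) / 2 = 14 / 2 = 7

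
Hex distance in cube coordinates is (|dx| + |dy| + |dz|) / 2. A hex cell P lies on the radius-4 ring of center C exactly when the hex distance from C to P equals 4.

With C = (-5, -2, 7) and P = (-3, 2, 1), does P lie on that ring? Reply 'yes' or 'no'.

Answer: no

Derivation:
|px - cx| = |-3 - (-5)| = 2
|py - cy| = |2 - (-2)| = 4
|pz - cz| = |1 - 7| = 6
distance = (2+4+6)/2 = 12/2 = 6
radius = 4; distance != radius -> no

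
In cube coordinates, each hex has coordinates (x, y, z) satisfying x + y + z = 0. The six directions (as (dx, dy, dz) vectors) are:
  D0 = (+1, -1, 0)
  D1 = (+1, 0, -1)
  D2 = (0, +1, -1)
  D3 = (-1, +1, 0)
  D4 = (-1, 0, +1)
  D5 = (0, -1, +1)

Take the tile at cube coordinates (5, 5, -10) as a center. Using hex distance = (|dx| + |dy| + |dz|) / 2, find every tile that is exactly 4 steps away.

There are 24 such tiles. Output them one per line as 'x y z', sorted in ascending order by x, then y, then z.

Answer: 1 5 -6
1 6 -7
1 7 -8
1 8 -9
1 9 -10
2 4 -6
2 9 -11
3 3 -6
3 9 -12
4 2 -6
4 9 -13
5 1 -6
5 9 -14
6 1 -7
6 8 -14
7 1 -8
7 7 -14
8 1 -9
8 6 -14
9 1 -10
9 2 -11
9 3 -12
9 4 -13
9 5 -14

Derivation:
Walk ring at distance 4 from (5, 5, -10):
Start at center + D4*4 = (1, 5, -6)
  hex 0: (1, 5, -6)
  hex 1: (2, 4, -6)
  hex 2: (3, 3, -6)
  hex 3: (4, 2, -6)
  hex 4: (5, 1, -6)
  hex 5: (6, 1, -7)
  hex 6: (7, 1, -8)
  hex 7: (8, 1, -9)
  hex 8: (9, 1, -10)
  hex 9: (9, 2, -11)
  hex 10: (9, 3, -12)
  hex 11: (9, 4, -13)
  hex 12: (9, 5, -14)
  hex 13: (8, 6, -14)
  hex 14: (7, 7, -14)
  hex 15: (6, 8, -14)
  hex 16: (5, 9, -14)
  hex 17: (4, 9, -13)
  hex 18: (3, 9, -12)
  hex 19: (2, 9, -11)
  hex 20: (1, 9, -10)
  hex 21: (1, 8, -9)
  hex 22: (1, 7, -8)
  hex 23: (1, 6, -7)
Sorted: 24 hexes.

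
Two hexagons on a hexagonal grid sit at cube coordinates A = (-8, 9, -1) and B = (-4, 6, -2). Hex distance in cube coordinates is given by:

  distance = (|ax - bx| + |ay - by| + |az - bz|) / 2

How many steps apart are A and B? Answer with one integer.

Answer: 4

Derivation:
|ax - bx| = |-8 - (-4)| = 4
|ay - by| = |9 - 6| = 3
|az - bz| = |-1 - (-2)| = 1
distance = (4 + 3 + 1) / 2 = 8 / 2 = 4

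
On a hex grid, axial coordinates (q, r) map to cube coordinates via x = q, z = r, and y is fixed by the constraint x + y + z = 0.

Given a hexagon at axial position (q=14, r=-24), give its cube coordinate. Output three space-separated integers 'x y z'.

x = q = 14
z = r = -24
y = -x - z = -(14) - (-24) = 10

Answer: 14 10 -24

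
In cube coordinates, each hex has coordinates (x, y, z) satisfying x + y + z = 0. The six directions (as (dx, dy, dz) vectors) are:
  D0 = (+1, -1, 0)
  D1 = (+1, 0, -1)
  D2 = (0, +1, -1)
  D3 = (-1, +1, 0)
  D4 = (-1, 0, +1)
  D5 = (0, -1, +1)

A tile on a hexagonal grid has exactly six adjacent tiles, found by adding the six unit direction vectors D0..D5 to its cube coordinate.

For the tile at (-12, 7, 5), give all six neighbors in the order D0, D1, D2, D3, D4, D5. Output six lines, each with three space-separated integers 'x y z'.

Answer: -11 6 5
-11 7 4
-12 8 4
-13 8 5
-13 7 6
-12 6 6

Derivation:
Center: (-12, 7, 5). Add each direction:
  D0: (-12, 7, 5) + (1, -1, 0) = (-11, 6, 5)
  D1: (-12, 7, 5) + (1, 0, -1) = (-11, 7, 4)
  D2: (-12, 7, 5) + (0, 1, -1) = (-12, 8, 4)
  D3: (-12, 7, 5) + (-1, 1, 0) = (-13, 8, 5)
  D4: (-12, 7, 5) + (-1, 0, 1) = (-13, 7, 6)
  D5: (-12, 7, 5) + (0, -1, 1) = (-12, 6, 6)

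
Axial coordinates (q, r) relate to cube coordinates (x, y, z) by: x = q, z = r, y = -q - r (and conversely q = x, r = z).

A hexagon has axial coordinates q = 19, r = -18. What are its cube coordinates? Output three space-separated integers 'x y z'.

Answer: 19 -1 -18

Derivation:
x = q = 19
z = r = -18
y = -x - z = -(19) - (-18) = -1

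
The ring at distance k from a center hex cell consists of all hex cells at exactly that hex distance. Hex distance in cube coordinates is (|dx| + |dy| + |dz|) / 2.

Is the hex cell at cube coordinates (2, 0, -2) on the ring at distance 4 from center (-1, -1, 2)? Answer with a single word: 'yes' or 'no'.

|px - cx| = |2 - (-1)| = 3
|py - cy| = |0 - (-1)| = 1
|pz - cz| = |-2 - 2| = 4
distance = (3+1+4)/2 = 8/2 = 4
radius = 4; distance == radius -> yes

Answer: yes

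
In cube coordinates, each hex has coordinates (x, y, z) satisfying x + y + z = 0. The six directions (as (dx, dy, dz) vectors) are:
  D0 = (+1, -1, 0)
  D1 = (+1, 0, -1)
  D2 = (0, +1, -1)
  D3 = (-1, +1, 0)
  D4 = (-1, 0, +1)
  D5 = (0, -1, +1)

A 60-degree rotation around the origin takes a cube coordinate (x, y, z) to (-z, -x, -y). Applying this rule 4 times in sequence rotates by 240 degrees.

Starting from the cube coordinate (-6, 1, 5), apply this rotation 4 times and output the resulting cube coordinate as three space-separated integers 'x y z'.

Start: (-6, 1, 5)
Step 1: (-6, 1, 5) -> (-(5), -(-6), -(1)) = (-5, 6, -1)
Step 2: (-5, 6, -1) -> (-(-1), -(-5), -(6)) = (1, 5, -6)
Step 3: (1, 5, -6) -> (-(-6), -(1), -(5)) = (6, -1, -5)
Step 4: (6, -1, -5) -> (-(-5), -(6), -(-1)) = (5, -6, 1)

Answer: 5 -6 1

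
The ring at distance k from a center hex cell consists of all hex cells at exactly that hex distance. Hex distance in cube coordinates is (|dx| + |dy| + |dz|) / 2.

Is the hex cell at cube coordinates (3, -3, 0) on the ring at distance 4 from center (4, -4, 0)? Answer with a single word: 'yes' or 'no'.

|px - cx| = |3 - 4| = 1
|py - cy| = |-3 - (-4)| = 1
|pz - cz| = |0 - 0| = 0
distance = (1+1+0)/2 = 2/2 = 1
radius = 4; distance != radius -> no

Answer: no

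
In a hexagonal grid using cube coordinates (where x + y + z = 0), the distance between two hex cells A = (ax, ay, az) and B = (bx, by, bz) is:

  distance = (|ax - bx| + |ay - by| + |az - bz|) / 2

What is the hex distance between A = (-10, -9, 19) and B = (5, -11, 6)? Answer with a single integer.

Answer: 15

Derivation:
|ax - bx| = |-10 - 5| = 15
|ay - by| = |-9 - (-11)| = 2
|az - bz| = |19 - 6| = 13
distance = (15 + 2 + 13) / 2 = 30 / 2 = 15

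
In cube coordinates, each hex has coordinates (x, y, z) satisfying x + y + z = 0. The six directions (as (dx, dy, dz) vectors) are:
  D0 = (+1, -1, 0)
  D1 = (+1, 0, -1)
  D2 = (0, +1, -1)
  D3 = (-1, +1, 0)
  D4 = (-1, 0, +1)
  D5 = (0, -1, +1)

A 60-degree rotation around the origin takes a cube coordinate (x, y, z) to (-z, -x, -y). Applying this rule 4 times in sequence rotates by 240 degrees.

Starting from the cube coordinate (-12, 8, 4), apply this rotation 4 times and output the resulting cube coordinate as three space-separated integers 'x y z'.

Answer: 4 -12 8

Derivation:
Start: (-12, 8, 4)
Step 1: (-12, 8, 4) -> (-(4), -(-12), -(8)) = (-4, 12, -8)
Step 2: (-4, 12, -8) -> (-(-8), -(-4), -(12)) = (8, 4, -12)
Step 3: (8, 4, -12) -> (-(-12), -(8), -(4)) = (12, -8, -4)
Step 4: (12, -8, -4) -> (-(-4), -(12), -(-8)) = (4, -12, 8)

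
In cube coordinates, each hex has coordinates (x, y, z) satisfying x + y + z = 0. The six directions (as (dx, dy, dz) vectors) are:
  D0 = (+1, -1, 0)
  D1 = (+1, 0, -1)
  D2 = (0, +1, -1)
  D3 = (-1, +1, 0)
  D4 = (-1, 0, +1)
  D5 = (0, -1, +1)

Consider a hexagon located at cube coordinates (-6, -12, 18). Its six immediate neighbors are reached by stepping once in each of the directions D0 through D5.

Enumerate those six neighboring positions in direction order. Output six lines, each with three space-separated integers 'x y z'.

Center: (-6, -12, 18). Add each direction:
  D0: (-6, -12, 18) + (1, -1, 0) = (-5, -13, 18)
  D1: (-6, -12, 18) + (1, 0, -1) = (-5, -12, 17)
  D2: (-6, -12, 18) + (0, 1, -1) = (-6, -11, 17)
  D3: (-6, -12, 18) + (-1, 1, 0) = (-7, -11, 18)
  D4: (-6, -12, 18) + (-1, 0, 1) = (-7, -12, 19)
  D5: (-6, -12, 18) + (0, -1, 1) = (-6, -13, 19)

Answer: -5 -13 18
-5 -12 17
-6 -11 17
-7 -11 18
-7 -12 19
-6 -13 19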